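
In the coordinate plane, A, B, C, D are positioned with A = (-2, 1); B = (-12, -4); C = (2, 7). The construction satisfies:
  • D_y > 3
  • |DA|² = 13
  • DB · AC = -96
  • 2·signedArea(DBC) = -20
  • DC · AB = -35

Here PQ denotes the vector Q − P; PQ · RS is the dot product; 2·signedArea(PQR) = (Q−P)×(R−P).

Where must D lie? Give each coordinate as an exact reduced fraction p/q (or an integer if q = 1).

1. D_x = 0  [DC · AB = -35 ∩ DB · AC = -96]
2. D_y = 4  [DC · AB = -35 ∩ DB · AC = -96]
   → D = (0, 4)

D = (0, 4)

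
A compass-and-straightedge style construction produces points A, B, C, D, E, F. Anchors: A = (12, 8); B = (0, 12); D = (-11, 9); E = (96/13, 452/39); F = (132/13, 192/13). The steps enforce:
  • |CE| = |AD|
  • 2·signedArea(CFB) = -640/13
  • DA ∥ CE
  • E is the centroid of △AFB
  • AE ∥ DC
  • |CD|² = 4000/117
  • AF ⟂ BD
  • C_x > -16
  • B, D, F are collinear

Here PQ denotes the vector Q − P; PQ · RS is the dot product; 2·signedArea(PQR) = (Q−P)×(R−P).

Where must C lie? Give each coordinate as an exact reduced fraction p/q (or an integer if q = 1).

1. C_x = -203/13  [DA ∥ CE ∩ AE ∥ DC]
2. C_y = 491/39  [DA ∥ CE ∩ AE ∥ DC]
   → C = (-203/13, 491/39)

C = (-203/13, 491/39)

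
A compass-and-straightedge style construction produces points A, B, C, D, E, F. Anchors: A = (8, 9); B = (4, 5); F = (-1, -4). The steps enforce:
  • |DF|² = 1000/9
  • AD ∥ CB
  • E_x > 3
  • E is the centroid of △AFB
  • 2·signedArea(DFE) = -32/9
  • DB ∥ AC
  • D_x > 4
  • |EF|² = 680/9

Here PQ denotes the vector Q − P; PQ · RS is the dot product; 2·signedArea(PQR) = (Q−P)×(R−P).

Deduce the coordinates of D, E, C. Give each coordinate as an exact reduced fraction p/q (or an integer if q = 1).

C = (7, 28/3)
D = (5, 14/3)
E = (11/3, 10/3)

1. E_x = 11/3  [E is the centroid of △AFB]
2. E_y = 10/3  [E is the centroid of △AFB]
   → E = (11/3, 10/3)
3. D_x = 5  [line -22/3·x + 14/3·y + 134/9 = 0 ∩ |DF|² = 1000/9]
4. D_y = 14/3  [line -22/3·x + 14/3·y + 134/9 = 0 ∩ |DF|² = 1000/9]
   → D = (5, 14/3)
5. C_x = 7  [AD ∥ CB ∩ DB ∥ AC]
6. C_y = 28/3  [AD ∥ CB ∩ DB ∥ AC]
   → C = (7, 28/3)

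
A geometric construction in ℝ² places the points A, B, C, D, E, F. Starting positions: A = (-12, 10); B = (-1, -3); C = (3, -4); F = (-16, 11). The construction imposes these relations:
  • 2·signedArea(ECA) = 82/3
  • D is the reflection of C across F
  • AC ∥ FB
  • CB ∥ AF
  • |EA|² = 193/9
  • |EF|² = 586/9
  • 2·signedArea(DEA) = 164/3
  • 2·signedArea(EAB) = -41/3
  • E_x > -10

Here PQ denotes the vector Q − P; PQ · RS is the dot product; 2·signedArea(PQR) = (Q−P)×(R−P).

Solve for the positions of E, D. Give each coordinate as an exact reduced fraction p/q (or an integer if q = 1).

1. E_x = -29/3  [2·signedArea(ECA) = 82/3 ∩ 2·signedArea(EAB) = -41/3]
2. E_y = 6  [2·signedArea(ECA) = 82/3 ∩ 2·signedArea(EAB) = -41/3]
   → E = (-29/3, 6)
3. D_x = -35  [D is the reflection of C across F]
4. D_y = 26  [D is the reflection of C across F]
   → D = (-35, 26)

D = (-35, 26)
E = (-29/3, 6)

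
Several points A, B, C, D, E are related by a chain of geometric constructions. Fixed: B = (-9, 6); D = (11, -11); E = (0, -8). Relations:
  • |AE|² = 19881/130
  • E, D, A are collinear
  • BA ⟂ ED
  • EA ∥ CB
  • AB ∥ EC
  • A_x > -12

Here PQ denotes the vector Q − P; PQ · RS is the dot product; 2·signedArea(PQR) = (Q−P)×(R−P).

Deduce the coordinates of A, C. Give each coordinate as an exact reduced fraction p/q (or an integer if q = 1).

1. A_x = -1551/130  [E, D, A are collinear ∩ BA ⟂ ED]
2. A_y = -617/130  [E, D, A are collinear ∩ BA ⟂ ED]
   → A = (-1551/130, -617/130)
3. C_x = 381/130  [EA ∥ CB ∩ AB ∥ EC]
4. C_y = 357/130  [EA ∥ CB ∩ AB ∥ EC]
   → C = (381/130, 357/130)

A = (-1551/130, -617/130)
C = (381/130, 357/130)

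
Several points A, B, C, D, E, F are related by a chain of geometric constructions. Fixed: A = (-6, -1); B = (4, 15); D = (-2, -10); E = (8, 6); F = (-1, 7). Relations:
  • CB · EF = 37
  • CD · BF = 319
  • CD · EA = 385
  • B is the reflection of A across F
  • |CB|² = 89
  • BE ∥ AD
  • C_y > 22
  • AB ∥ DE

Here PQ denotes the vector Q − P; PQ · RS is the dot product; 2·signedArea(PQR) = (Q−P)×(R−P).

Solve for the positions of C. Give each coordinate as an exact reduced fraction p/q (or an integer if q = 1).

C = (9, 23)

1. C_x = 9  [CD · BF = 319 ∩ CD · EA = 385]
2. C_y = 23  [CD · BF = 319 ∩ CD · EA = 385]
   → C = (9, 23)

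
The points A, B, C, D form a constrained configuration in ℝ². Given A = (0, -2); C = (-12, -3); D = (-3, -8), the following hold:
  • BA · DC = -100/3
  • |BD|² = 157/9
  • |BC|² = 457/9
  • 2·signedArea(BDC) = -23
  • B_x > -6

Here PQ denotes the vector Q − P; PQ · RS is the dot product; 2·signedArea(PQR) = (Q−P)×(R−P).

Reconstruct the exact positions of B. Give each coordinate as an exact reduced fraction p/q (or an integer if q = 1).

1. B_x = -5  [2·signedArea(BDC) = -23 ∩ BA · DC = -100/3]
2. B_y = -13/3  [2·signedArea(BDC) = -23 ∩ BA · DC = -100/3]
   → B = (-5, -13/3)

B = (-5, -13/3)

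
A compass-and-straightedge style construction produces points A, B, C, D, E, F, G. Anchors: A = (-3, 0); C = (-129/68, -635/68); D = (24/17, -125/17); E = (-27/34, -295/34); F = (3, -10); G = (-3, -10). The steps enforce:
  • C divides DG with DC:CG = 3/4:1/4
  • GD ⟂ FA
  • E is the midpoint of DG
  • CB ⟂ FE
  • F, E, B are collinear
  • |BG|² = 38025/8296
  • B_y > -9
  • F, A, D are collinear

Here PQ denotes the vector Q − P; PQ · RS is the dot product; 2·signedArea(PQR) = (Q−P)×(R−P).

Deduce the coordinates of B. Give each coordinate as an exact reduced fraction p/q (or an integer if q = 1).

1. B_x = -6519/4148  [F, E, B are collinear ∩ CB ⟂ FE]
2. B_y = -34865/4148  [F, E, B are collinear ∩ CB ⟂ FE]
   → B = (-6519/4148, -34865/4148)

B = (-6519/4148, -34865/4148)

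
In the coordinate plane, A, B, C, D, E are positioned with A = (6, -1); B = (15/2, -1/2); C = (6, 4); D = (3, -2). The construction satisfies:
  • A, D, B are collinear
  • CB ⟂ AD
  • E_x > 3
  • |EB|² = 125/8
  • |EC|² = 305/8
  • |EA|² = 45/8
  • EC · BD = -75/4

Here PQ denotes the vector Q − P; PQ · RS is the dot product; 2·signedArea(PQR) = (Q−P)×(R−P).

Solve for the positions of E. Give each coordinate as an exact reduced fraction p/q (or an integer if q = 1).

1. E_x = 15/4  [line 9/2·x + 3/2·y + -57/4 = 0 ∩ |EA|² = 45/8]
2. E_y = -7/4  [line 9/2·x + 3/2·y + -57/4 = 0 ∩ |EA|² = 45/8]
   → E = (15/4, -7/4)

E = (15/4, -7/4)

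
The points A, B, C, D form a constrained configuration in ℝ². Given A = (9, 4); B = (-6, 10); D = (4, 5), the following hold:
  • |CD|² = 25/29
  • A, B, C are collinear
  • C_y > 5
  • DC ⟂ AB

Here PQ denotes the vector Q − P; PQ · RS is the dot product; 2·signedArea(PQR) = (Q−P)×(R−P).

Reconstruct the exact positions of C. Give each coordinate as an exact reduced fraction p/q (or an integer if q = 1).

C = (126/29, 170/29)

1. C_x = 126/29  [A, B, C are collinear ∩ DC ⟂ AB]
2. C_y = 170/29  [A, B, C are collinear ∩ DC ⟂ AB]
   → C = (126/29, 170/29)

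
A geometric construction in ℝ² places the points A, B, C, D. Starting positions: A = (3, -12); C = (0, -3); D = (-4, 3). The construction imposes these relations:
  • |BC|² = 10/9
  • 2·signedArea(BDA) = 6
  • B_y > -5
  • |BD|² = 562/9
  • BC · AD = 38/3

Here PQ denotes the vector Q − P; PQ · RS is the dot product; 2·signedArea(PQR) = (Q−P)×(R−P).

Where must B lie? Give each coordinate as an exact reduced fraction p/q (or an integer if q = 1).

1. B_x = -1/3  [2·signedArea(BDA) = 6 ∩ BC · AD = 38/3]
2. B_y = -4  [2·signedArea(BDA) = 6 ∩ BC · AD = 38/3]
   → B = (-1/3, -4)

B = (-1/3, -4)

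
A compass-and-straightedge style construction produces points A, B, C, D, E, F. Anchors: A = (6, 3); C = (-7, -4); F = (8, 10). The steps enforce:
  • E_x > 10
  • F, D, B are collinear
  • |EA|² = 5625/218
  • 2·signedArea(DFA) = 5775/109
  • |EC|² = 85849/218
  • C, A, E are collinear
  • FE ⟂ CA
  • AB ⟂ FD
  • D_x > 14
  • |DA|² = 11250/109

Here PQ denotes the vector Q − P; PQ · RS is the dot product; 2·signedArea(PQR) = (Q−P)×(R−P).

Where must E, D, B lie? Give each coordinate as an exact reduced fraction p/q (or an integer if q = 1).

1. E_x = 2283/218  [C, A, E are collinear ∩ FE ⟂ CA]
2. E_y = 1179/218  [C, A, E are collinear ∩ FE ⟂ CA]
   → E = (2283/218, 1179/218)
3. D_x = 1629/109  [line 7·x + -2·y + -9699/109 = 0 ∩ |DA|² = 11250/109]
4. D_y = 852/109  [line 7·x + -2·y + -9699/109 = 0 ∩ |DA|² = 11250/109]
   → D = (1629/109, 852/109)
5. B_x = 5152608/629693  [F, D, B are collinear ∩ AB ⟂ FD]
6. B_y = 6260754/629693  [F, D, B are collinear ∩ AB ⟂ FD]
   → B = (5152608/629693, 6260754/629693)

B = (5152608/629693, 6260754/629693)
D = (1629/109, 852/109)
E = (2283/218, 1179/218)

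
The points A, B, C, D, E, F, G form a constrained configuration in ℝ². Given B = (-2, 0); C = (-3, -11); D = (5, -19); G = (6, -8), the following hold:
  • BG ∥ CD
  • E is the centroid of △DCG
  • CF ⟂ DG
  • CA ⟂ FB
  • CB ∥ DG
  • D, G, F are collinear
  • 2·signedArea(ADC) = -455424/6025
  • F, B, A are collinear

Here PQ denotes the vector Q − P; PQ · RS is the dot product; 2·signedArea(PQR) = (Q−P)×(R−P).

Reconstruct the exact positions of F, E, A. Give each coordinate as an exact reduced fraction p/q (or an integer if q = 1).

1. F_x = 345/61  [D, G, F are collinear ∩ CF ⟂ DG]
2. F_y = -719/61  [D, G, F are collinear ∩ CF ⟂ DG]
   → F = (345/61, -719/61)
3. E_x = 8/3  [E is the centroid of △DCG]
4. E_y = -38/3  [E is the centroid of △DCG]
   → E = (8/3, -38/3)
5. A_x = 16437/6025  [F, B, A are collinear ∩ CA ⟂ FB]
6. A_y = -43859/6025  [F, B, A are collinear ∩ CA ⟂ FB]
   → A = (16437/6025, -43859/6025)

A = (16437/6025, -43859/6025)
E = (8/3, -38/3)
F = (345/61, -719/61)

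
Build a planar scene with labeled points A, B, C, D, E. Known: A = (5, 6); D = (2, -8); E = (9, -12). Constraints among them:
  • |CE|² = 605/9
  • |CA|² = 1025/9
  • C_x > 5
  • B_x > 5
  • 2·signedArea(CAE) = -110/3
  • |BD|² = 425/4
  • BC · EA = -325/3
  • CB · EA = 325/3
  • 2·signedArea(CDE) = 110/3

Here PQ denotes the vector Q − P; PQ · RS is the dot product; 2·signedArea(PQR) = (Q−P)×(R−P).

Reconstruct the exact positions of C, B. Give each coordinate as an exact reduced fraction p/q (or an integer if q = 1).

1. C_x = 16/3  [2·signedArea(CAE) = -110/3 ∩ 2·signedArea(CDE) = 110/3]
2. C_y = -14/3  [2·signedArea(CAE) = -110/3 ∩ 2·signedArea(CDE) = 110/3]
   → C = (16/3, -14/3)
3. B_x = 6  [line 4·x + -18·y + 3 = 0 ∩ |BD|² = 425/4]
4. B_y = 3/2  [line 4·x + -18·y + 3 = 0 ∩ |BD|² = 425/4]
   → B = (6, 3/2)

B = (6, 3/2)
C = (16/3, -14/3)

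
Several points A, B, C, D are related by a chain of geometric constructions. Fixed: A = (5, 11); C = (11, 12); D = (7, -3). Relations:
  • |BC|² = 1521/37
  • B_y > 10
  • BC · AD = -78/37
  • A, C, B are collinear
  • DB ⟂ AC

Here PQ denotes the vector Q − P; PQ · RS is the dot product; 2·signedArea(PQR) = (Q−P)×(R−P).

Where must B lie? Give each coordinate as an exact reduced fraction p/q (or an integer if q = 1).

B = (173/37, 405/37)

1. B_x = 173/37  [A, C, B are collinear ∩ DB ⟂ AC]
2. B_y = 405/37  [A, C, B are collinear ∩ DB ⟂ AC]
   → B = (173/37, 405/37)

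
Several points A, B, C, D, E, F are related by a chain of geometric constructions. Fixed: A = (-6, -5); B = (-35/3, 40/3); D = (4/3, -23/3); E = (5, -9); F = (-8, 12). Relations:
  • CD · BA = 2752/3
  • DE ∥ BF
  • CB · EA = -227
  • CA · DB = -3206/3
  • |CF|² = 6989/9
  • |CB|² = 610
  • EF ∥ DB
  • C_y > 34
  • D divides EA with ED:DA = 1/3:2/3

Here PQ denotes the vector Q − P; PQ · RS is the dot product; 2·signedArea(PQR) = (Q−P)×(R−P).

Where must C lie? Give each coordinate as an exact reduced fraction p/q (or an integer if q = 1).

1. C_x = -74/3  [CB · EA = -227 ∩ CD · BA = 2752/3]
2. C_y = 103/3  [CB · EA = -227 ∩ CD · BA = 2752/3]
   → C = (-74/3, 103/3)

C = (-74/3, 103/3)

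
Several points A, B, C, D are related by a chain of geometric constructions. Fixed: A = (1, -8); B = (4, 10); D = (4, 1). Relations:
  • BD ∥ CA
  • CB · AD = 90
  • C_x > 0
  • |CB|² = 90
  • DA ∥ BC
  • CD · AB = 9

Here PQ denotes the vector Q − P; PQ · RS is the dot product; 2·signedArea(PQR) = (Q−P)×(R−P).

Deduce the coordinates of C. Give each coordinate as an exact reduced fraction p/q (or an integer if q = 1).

1. C_x = 1  [BD ∥ CA ∩ DA ∥ BC]
2. C_y = 1  [BD ∥ CA ∩ DA ∥ BC]
   → C = (1, 1)

C = (1, 1)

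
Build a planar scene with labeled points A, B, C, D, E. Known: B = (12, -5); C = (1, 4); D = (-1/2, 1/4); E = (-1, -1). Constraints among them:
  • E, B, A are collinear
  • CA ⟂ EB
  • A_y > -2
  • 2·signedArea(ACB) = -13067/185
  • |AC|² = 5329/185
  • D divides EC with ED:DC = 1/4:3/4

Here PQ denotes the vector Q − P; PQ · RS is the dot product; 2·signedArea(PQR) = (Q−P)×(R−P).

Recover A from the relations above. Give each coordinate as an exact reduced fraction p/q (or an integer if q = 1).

1. A_x = -107/185  [E, B, A are collinear ∩ CA ⟂ EB]
2. A_y = -209/185  [E, B, A are collinear ∩ CA ⟂ EB]
   → A = (-107/185, -209/185)

A = (-107/185, -209/185)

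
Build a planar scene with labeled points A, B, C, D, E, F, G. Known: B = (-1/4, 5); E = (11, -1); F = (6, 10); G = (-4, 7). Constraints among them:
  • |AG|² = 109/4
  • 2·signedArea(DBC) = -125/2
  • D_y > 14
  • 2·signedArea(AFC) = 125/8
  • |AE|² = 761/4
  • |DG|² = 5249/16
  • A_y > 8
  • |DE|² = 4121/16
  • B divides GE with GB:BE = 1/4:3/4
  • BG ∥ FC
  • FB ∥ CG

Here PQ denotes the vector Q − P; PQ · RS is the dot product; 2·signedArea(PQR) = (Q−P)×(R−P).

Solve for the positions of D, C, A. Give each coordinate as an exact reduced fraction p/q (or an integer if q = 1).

A = (1, 17/2)
C = (9/4, 12)
D = (49/4, 15)

1. C_x = 9/4  [FB ∥ CG ∩ BG ∥ FC]
2. C_y = 12  [FB ∥ CG ∩ BG ∥ FC]
   → C = (9/4, 12)
3. A_x = 1  [line -2·x + -15/4·y + 271/8 = 0 ∩ |AE|² = 761/4]
4. A_y = 17/2  [line -2·x + -15/4·y + 271/8 = 0 ∩ |AE|² = 761/4]
   → A = (1, 17/2)
5. D_x = 49/4  [line -7·x + 5/2·y + 193/4 = 0 ∩ |DG|² = 5249/16]
6. D_y = 15  [line -7·x + 5/2·y + 193/4 = 0 ∩ |DG|² = 5249/16]
   → D = (49/4, 15)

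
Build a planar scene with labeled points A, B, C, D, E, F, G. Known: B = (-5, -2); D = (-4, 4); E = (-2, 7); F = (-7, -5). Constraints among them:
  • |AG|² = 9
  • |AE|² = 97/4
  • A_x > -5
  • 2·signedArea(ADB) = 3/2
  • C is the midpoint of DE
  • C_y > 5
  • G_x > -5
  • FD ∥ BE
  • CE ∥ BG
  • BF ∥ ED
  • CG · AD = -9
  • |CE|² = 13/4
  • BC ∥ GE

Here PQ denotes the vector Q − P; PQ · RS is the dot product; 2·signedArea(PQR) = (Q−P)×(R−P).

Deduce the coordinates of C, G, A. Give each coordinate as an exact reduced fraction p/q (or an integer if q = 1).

1. C_x = -3  [C is the midpoint of DE]
2. C_y = 11/2  [C is the midpoint of DE]
   → C = (-3, 11/2)
3. G_x = -4  [BC ∥ GE ∩ CE ∥ BG]
4. G_y = -1/2  [BC ∥ GE ∩ CE ∥ BG]
   → G = (-4, -1/2)
5. A_x = -4  [2·signedArea(ADB) = 3/2 ∩ CG · AD = -9]
6. A_y = 5/2  [2·signedArea(ADB) = 3/2 ∩ CG · AD = -9]
   → A = (-4, 5/2)

A = (-4, 5/2)
C = (-3, 11/2)
G = (-4, -1/2)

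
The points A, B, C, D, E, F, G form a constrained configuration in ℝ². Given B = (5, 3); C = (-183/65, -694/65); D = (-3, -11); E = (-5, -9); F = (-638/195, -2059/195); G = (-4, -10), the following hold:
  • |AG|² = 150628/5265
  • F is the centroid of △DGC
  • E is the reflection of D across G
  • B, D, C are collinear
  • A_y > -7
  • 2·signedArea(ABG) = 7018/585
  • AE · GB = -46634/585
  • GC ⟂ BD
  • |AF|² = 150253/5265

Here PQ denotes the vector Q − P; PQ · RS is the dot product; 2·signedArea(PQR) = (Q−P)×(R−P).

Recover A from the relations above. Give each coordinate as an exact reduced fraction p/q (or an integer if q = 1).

A = (-212/585, -3556/585)

1. A_x = -212/585  [AE · GB = -46634/585 ∩ 2·signedArea(ABG) = 7018/585]
2. A_y = -3556/585  [AE · GB = -46634/585 ∩ 2·signedArea(ABG) = 7018/585]
   → A = (-212/585, -3556/585)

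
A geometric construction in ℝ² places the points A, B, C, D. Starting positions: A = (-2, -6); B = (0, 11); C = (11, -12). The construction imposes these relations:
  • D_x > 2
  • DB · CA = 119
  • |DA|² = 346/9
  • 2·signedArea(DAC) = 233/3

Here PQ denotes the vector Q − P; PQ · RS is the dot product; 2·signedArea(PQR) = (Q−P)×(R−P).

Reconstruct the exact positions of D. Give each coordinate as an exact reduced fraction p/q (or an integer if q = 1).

D = (3, -7/3)

1. D_x = 3  [2·signedArea(DAC) = 233/3 ∩ DB · CA = 119]
2. D_y = -7/3  [2·signedArea(DAC) = 233/3 ∩ DB · CA = 119]
   → D = (3, -7/3)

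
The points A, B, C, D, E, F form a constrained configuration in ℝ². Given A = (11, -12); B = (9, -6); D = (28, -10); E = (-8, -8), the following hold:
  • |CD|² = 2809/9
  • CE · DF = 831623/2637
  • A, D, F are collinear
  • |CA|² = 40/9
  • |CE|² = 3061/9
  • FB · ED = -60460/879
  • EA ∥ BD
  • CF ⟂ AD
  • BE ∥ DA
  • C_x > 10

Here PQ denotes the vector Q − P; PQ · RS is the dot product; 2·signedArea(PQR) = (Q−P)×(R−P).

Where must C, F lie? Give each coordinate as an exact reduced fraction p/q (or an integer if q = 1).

C = (31/3, -10)
F = (9295/879, -10592/879)

1. F_x = 9295/879  [A, D, F are collinear ∩ FB · ED = -60460/879]
2. F_y = -10592/879  [A, D, F are collinear ∩ FB · ED = -60460/879]
   → F = (9295/879, -10592/879)
3. C_x = 31/3  [line 15317/879·x + 1802/879·y + -420767/2637 = 0 ∩ |CE|² = 3061/9]
4. C_y = -10  [line 15317/879·x + 1802/879·y + -420767/2637 = 0 ∩ |CE|² = 3061/9]
   → C = (31/3, -10)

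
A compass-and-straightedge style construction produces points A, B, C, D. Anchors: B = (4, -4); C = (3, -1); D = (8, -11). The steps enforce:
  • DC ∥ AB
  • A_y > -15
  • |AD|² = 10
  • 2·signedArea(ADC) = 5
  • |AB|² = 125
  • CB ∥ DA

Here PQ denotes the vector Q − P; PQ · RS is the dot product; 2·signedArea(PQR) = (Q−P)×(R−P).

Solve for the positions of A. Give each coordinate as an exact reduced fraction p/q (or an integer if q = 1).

A = (9, -14)

1. A_x = 9  [DC ∥ AB ∩ CB ∥ DA]
2. A_y = -14  [DC ∥ AB ∩ CB ∥ DA]
   → A = (9, -14)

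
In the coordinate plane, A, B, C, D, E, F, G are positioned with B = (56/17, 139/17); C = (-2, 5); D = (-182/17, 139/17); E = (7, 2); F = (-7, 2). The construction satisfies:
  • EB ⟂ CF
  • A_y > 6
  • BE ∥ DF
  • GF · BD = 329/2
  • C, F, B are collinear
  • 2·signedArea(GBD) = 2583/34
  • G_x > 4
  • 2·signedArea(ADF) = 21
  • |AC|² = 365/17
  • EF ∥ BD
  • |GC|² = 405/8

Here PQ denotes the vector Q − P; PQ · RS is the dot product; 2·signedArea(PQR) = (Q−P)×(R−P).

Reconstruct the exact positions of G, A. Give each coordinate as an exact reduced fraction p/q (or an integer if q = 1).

1. G_x = 19/4  [GF · BD = 329/2 ∩ 2·signedArea(GBD) = 2583/34]
2. G_y = 11/4  [GF · BD = 329/2 ∩ 2·signedArea(GBD) = 2583/34]
   → G = (19/4, 11/4)
3. A_x = -108/17  [line 105/17·x + 63/17·y + 252/17 = 0 ∩ |AC|² = 365/17]
4. A_y = 112/17  [line 105/17·x + 63/17·y + 252/17 = 0 ∩ |AC|² = 365/17]
   → A = (-108/17, 112/17)

A = (-108/17, 112/17)
G = (19/4, 11/4)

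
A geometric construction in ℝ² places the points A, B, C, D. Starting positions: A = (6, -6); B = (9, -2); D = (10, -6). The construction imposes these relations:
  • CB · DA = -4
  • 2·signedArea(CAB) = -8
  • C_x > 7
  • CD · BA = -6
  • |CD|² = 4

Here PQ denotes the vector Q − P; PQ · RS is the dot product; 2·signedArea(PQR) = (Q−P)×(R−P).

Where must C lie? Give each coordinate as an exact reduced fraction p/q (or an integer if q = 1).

1. C_x = 8  [CB · DA = -4 ∩ CD · BA = -6]
2. C_y = -6  [CB · DA = -4 ∩ CD · BA = -6]
   → C = (8, -6)

C = (8, -6)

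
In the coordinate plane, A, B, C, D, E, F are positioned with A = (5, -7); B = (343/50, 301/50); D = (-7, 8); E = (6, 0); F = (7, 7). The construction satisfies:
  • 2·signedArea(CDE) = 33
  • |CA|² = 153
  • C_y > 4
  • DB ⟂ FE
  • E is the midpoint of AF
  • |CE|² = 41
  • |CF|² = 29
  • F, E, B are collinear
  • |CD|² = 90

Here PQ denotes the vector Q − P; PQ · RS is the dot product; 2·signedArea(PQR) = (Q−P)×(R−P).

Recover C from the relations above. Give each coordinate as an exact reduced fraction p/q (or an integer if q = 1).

C = (2, 5)

1. C_x = 2  [line 8·x + 13·y + -81 = 0 ∩ |CE|² = 41]
2. C_y = 5  [line 8·x + 13·y + -81 = 0 ∩ |CE|² = 41]
   → C = (2, 5)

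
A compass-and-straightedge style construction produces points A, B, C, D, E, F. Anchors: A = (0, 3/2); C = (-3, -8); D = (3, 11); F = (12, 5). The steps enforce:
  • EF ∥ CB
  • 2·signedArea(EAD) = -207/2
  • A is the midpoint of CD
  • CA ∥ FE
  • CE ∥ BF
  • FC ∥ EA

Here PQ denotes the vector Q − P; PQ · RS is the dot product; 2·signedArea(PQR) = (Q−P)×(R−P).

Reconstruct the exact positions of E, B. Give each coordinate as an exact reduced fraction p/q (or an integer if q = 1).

1. E_x = 15  [FC ∥ EA ∩ CA ∥ FE]
2. E_y = 29/2  [FC ∥ EA ∩ CA ∥ FE]
   → E = (15, 29/2)
3. B_x = -6  [CE ∥ BF ∩ EF ∥ CB]
4. B_y = -35/2  [CE ∥ BF ∩ EF ∥ CB]
   → B = (-6, -35/2)

B = (-6, -35/2)
E = (15, 29/2)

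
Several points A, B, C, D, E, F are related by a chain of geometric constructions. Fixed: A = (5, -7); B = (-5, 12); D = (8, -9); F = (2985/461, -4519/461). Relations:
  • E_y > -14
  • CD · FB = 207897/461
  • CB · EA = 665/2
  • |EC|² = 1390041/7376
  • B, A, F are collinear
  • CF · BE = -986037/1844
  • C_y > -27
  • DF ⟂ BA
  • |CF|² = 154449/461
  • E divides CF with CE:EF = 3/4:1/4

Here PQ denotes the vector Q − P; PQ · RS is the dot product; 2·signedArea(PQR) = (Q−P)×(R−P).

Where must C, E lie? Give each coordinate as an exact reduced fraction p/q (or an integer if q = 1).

C = (15, -26)
E = (7935/922, -25543/1844)

1. C_x = 15  [line 5290/461·x + -10051/461·y + -340676/461 = 0 ∩ |CF|² = 154449/461]
2. C_y = -26  [line 5290/461·x + -10051/461·y + -340676/461 = 0 ∩ |CF|² = 154449/461]
   → C = (15, -26)
3. E_x = 7935/922  [E divides CF with CE:EF = 3/4:1/4]
4. E_y = -25543/1844  [E divides CF with CE:EF = 3/4:1/4]
   → E = (7935/922, -25543/1844)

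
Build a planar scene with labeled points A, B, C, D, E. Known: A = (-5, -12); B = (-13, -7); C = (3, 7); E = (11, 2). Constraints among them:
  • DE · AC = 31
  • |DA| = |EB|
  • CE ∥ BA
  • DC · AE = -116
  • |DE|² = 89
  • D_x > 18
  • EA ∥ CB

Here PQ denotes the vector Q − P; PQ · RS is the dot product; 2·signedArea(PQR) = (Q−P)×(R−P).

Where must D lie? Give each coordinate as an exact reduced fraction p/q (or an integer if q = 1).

1. D_x = 19  [DE · AC = 31 ∩ DC · AE = -116]
2. D_y = -3  [DE · AC = 31 ∩ DC · AE = -116]
   → D = (19, -3)

D = (19, -3)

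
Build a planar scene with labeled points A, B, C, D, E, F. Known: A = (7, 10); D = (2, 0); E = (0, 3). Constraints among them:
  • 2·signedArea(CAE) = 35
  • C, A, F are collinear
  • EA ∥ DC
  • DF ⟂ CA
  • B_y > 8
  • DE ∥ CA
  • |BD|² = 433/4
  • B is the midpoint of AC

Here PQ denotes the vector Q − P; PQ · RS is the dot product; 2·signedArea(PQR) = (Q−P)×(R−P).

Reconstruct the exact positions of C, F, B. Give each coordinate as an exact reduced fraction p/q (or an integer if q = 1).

B = (8, 17/2)
C = (9, 7)
F = (131/13, 70/13)

1. C_x = 9  [DE ∥ CA ∩ EA ∥ DC]
2. C_y = 7  [DE ∥ CA ∩ EA ∥ DC]
   → C = (9, 7)
3. F_x = 131/13  [C, A, F are collinear ∩ DF ⟂ CA]
4. F_y = 70/13  [C, A, F are collinear ∩ DF ⟂ CA]
   → F = (131/13, 70/13)
5. B_x = 8  [B is the midpoint of AC]
6. B_y = 17/2  [B is the midpoint of AC]
   → B = (8, 17/2)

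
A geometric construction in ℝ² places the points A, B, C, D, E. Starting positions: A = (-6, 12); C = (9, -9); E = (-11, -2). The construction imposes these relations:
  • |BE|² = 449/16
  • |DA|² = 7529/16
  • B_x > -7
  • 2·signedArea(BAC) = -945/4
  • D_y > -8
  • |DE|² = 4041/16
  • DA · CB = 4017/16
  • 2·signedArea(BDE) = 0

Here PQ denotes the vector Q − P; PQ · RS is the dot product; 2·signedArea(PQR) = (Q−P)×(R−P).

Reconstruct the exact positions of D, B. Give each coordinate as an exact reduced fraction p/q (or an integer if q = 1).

1. B_x = -6  [line 21·x + 15·y + 729/4 = 0 ∩ |BE|² = 449/16]
2. B_y = -15/4  [line 21·x + 15·y + 729/4 = 0 ∩ |BE|² = 449/16]
   → B = (-6, -15/4)
3. D_x = 4  [DA · CB = 4017/16 ∩ 2·signedArea(BDE) = 0]
4. D_y = -29/4  [DA · CB = 4017/16 ∩ 2·signedArea(BDE) = 0]
   → D = (4, -29/4)

B = (-6, -15/4)
D = (4, -29/4)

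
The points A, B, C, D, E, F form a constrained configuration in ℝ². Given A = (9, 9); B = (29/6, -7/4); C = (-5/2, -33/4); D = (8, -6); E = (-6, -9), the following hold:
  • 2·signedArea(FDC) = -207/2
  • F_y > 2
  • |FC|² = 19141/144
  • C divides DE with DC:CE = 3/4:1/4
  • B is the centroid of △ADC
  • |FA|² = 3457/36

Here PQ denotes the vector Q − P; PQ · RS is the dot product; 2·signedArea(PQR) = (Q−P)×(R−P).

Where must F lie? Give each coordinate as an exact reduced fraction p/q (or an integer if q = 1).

1. F_x = 5/3  [line 9/4·x + -21/2·y + 45/2 = 0 ∩ |FC|² = 19141/144]
2. F_y = 5/2  [line 9/4·x + -21/2·y + 45/2 = 0 ∩ |FC|² = 19141/144]
   → F = (5/3, 5/2)

F = (5/3, 5/2)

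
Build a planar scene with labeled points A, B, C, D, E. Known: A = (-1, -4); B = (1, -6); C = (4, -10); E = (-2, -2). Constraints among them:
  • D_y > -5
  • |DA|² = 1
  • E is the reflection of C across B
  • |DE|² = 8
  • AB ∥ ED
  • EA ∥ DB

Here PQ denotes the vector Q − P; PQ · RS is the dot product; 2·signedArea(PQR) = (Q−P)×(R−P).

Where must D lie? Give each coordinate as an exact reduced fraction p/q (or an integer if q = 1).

D = (0, -4)

1. D_x = 0  [EA ∥ DB ∩ AB ∥ ED]
2. D_y = -4  [EA ∥ DB ∩ AB ∥ ED]
   → D = (0, -4)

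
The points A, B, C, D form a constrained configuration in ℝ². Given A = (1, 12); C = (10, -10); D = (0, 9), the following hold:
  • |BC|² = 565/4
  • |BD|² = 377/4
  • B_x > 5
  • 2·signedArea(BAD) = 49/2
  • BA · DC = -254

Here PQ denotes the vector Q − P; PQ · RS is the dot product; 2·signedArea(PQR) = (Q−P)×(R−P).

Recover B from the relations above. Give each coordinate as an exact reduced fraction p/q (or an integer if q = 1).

B = (11/2, 1)

1. B_x = 11/2  [2·signedArea(BAD) = 49/2 ∩ BA · DC = -254]
2. B_y = 1  [2·signedArea(BAD) = 49/2 ∩ BA · DC = -254]
   → B = (11/2, 1)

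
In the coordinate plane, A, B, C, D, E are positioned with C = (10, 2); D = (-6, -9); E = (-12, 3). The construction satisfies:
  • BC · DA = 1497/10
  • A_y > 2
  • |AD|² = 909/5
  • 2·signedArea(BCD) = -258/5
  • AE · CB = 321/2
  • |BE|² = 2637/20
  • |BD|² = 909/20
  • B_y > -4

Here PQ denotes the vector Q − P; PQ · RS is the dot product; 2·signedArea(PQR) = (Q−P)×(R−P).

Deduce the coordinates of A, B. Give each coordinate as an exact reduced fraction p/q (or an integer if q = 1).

A = (6/5, 12/5)
B = (-12/5, -33/10)

1. B_x = -12/5  [line 11·x + -16·y + -132/5 = 0 ∩ |BD|² = 909/20]
2. B_y = -33/10  [line 11·x + -16·y + -132/5 = 0 ∩ |BD|² = 909/20]
   → B = (-12/5, -33/10)
3. A_x = 6/5  [line 62/5·x + 53/10·y + -138/5 = 0 ∩ |AD|² = 909/5]
4. A_y = 12/5  [line 62/5·x + 53/10·y + -138/5 = 0 ∩ |AD|² = 909/5]
   → A = (6/5, 12/5)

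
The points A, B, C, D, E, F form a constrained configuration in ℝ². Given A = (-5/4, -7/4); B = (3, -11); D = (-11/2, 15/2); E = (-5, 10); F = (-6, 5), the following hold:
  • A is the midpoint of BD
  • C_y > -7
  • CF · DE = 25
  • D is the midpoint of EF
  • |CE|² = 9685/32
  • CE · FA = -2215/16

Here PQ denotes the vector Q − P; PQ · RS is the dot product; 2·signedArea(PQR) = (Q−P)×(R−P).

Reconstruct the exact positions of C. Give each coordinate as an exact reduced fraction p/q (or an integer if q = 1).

1. C_x = 7/8  [CF · DE = 25 ∩ CE · FA = -2215/16]
2. C_y = -51/8  [CF · DE = 25 ∩ CE · FA = -2215/16]
   → C = (7/8, -51/8)

C = (7/8, -51/8)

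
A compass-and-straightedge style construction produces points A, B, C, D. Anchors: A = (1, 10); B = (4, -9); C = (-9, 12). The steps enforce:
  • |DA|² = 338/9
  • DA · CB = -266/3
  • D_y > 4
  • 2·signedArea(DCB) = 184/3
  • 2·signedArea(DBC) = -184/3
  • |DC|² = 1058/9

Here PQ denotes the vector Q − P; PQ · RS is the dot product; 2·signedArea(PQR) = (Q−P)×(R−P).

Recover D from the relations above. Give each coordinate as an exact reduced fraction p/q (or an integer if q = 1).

1. D_x = -4/3  [2·signedArea(DBC) = -184/3 ∩ DA · CB = -266/3]
2. D_y = 13/3  [2·signedArea(DBC) = -184/3 ∩ DA · CB = -266/3]
   → D = (-4/3, 13/3)

D = (-4/3, 13/3)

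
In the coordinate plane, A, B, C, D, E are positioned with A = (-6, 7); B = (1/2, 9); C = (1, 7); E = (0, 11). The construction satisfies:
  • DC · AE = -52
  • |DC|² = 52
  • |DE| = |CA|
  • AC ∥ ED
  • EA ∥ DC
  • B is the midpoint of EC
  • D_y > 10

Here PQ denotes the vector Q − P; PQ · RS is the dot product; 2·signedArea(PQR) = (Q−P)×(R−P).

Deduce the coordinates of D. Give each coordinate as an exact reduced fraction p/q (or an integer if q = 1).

1. D_x = 7  [EA ∥ DC ∩ AC ∥ ED]
2. D_y = 11  [EA ∥ DC ∩ AC ∥ ED]
   → D = (7, 11)

D = (7, 11)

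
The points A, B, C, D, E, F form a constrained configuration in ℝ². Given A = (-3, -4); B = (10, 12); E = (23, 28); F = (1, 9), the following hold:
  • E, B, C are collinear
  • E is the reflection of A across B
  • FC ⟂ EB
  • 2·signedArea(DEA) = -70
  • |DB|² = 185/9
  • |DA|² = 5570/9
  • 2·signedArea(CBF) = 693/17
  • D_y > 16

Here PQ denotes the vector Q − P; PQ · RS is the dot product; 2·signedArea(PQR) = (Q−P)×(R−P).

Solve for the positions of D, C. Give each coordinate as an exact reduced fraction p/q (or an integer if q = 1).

C = (421/85, 492/85)
D = (34/3, 49/3)

1. D_x = 34/3  [line 32·x + -26·y + 62 = 0 ∩ |DA|² = 5570/9]
2. D_y = 49/3  [line 32·x + -26·y + 62 = 0 ∩ |DA|² = 5570/9]
   → D = (34/3, 49/3)
3. C_x = 421/85  [E, B, C are collinear ∩ FC ⟂ EB]
4. C_y = 492/85  [E, B, C are collinear ∩ FC ⟂ EB]
   → C = (421/85, 492/85)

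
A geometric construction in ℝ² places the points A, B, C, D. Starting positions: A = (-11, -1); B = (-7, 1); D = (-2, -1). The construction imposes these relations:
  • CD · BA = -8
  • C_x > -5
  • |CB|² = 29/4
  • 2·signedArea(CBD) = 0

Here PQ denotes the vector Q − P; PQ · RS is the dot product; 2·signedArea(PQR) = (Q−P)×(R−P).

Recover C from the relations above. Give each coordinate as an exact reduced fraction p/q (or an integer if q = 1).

C = (-9/2, 0)

1. C_x = -9/2  [2·signedArea(CBD) = 0 ∩ CD · BA = -8]
2. C_y = 0  [2·signedArea(CBD) = 0 ∩ CD · BA = -8]
   → C = (-9/2, 0)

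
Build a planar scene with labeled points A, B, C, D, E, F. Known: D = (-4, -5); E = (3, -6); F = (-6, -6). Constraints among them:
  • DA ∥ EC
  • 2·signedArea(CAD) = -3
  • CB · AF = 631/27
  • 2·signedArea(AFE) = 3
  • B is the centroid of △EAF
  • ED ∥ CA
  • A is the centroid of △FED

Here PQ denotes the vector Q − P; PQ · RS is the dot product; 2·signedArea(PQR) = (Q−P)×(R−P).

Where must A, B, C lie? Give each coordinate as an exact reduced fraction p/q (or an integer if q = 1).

A = (-7/3, -17/3)
B = (-16/9, -53/9)
C = (14/3, -20/3)

1. A_x = -7/3  [A is the centroid of △FED]
2. A_y = -17/3  [A is the centroid of △FED]
   → A = (-7/3, -17/3)
3. B_x = -16/9  [B is the centroid of △EAF]
4. B_y = -53/9  [B is the centroid of △EAF]
   → B = (-16/9, -53/9)
5. C_x = 14/3  [ED ∥ CA ∩ DA ∥ EC]
6. C_y = -20/3  [ED ∥ CA ∩ DA ∥ EC]
   → C = (14/3, -20/3)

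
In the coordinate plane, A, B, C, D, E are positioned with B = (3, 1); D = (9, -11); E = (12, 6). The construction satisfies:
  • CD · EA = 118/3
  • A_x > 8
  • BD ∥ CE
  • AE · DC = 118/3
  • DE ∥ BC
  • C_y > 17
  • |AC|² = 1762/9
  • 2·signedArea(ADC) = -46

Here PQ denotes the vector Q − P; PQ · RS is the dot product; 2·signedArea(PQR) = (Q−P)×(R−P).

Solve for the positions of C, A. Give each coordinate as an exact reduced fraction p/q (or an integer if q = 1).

1. C_x = 6  [BD ∥ CE ∩ DE ∥ BC]
2. C_y = 18  [BD ∥ CE ∩ DE ∥ BC]
   → C = (6, 18)
3. A_x = 9  [2·signedArea(ADC) = -46 ∩ CD · EA = 118/3]
4. A_y = 13/3  [2·signedArea(ADC) = -46 ∩ CD · EA = 118/3]
   → A = (9, 13/3)

A = (9, 13/3)
C = (6, 18)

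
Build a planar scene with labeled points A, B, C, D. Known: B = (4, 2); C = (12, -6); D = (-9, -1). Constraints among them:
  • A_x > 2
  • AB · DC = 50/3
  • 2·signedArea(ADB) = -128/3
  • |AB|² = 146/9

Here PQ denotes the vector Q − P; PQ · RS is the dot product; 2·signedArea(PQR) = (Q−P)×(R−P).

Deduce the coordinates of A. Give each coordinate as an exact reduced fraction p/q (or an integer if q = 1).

1. A_x = 7/3  [AB · DC = 50/3 ∩ 2·signedArea(ADB) = -128/3]
2. A_y = -5/3  [AB · DC = 50/3 ∩ 2·signedArea(ADB) = -128/3]
   → A = (7/3, -5/3)

A = (7/3, -5/3)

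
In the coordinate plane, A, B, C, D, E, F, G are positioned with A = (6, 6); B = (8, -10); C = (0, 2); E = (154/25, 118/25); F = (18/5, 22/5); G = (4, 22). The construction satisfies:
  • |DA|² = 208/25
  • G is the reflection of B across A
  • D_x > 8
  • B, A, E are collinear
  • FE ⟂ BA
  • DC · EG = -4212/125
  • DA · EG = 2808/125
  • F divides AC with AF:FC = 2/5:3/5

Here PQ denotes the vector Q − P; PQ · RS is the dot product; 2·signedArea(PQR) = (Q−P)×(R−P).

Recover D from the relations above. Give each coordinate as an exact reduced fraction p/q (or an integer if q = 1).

1. D_x = 218/25  [line 54/25·x + -432/25·y + 8532/125 = 0 ∩ |DA|² = 208/25]
2. D_y = 126/25  [line 54/25·x + -432/25·y + 8532/125 = 0 ∩ |DA|² = 208/25]
   → D = (218/25, 126/25)

D = (218/25, 126/25)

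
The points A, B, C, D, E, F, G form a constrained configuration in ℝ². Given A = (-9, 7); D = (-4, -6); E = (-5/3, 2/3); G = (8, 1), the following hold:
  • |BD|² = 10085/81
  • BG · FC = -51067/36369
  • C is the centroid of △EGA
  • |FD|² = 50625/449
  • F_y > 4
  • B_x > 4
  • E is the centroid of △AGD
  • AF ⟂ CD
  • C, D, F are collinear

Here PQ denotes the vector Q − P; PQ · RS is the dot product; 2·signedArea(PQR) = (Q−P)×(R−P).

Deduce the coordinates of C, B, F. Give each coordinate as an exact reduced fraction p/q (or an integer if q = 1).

B = (43/9, 8/9)
C = (-8/9, 26/9)
F = (-221/449, 1806/449)

1. C_x = -8/9  [C is the centroid of △EGA]
2. C_y = 26/9  [C is the centroid of △EGA]
   → C = (-8/9, 26/9)
3. F_x = -221/449  [C, D, F are collinear ∩ AF ⟂ CD]
4. F_y = 1806/449  [C, D, F are collinear ∩ AF ⟂ CD]
   → F = (-221/449, 1806/449)
5. B_x = 43/9  [line 1603/4041·x + 4580/4041·y + -105569/36369 = 0 ∩ |BD|² = 10085/81]
6. B_y = 8/9  [line 1603/4041·x + 4580/4041·y + -105569/36369 = 0 ∩ |BD|² = 10085/81]
   → B = (43/9, 8/9)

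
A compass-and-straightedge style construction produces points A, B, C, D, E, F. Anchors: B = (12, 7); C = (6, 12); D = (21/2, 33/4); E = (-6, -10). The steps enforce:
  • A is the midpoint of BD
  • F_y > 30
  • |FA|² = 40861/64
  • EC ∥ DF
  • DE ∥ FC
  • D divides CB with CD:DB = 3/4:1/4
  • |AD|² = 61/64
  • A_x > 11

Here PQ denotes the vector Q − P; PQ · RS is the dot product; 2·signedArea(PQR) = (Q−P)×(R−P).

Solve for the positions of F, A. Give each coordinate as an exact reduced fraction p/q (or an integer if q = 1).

1. F_x = 45/2  [DE ∥ FC ∩ EC ∥ DF]
2. F_y = 121/4  [DE ∥ FC ∩ EC ∥ DF]
   → F = (45/2, 121/4)
3. A_x = 45/4  [A is the midpoint of BD]
4. A_y = 61/8  [A is the midpoint of BD]
   → A = (45/4, 61/8)

A = (45/4, 61/8)
F = (45/2, 121/4)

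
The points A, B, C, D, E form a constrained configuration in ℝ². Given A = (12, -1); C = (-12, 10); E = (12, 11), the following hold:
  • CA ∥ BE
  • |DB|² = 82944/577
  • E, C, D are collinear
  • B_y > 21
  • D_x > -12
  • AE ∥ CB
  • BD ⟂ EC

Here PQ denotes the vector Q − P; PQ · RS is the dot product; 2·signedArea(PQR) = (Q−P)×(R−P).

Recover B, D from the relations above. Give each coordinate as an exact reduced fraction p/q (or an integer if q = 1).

B = (-12, 22)
D = (-6636/577, 5782/577)

1. B_x = -12  [CA ∥ BE ∩ AE ∥ CB]
2. B_y = 22  [CA ∥ BE ∩ AE ∥ CB]
   → B = (-12, 22)
3. D_x = -6636/577  [E, C, D are collinear ∩ BD ⟂ EC]
4. D_y = 5782/577  [E, C, D are collinear ∩ BD ⟂ EC]
   → D = (-6636/577, 5782/577)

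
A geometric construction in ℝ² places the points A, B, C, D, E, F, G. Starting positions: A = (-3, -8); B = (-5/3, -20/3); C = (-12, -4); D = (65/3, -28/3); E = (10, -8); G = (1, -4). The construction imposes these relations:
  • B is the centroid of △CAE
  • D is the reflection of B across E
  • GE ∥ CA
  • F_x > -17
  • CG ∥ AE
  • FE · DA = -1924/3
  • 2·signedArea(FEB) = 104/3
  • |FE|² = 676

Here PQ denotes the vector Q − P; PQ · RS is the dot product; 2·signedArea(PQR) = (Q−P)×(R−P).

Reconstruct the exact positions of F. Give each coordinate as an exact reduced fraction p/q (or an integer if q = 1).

1. F_x = -16  [2·signedArea(FEB) = 104/3 ∩ FE · DA = -1924/3]
2. F_y = -8  [2·signedArea(FEB) = 104/3 ∩ FE · DA = -1924/3]
   → F = (-16, -8)

F = (-16, -8)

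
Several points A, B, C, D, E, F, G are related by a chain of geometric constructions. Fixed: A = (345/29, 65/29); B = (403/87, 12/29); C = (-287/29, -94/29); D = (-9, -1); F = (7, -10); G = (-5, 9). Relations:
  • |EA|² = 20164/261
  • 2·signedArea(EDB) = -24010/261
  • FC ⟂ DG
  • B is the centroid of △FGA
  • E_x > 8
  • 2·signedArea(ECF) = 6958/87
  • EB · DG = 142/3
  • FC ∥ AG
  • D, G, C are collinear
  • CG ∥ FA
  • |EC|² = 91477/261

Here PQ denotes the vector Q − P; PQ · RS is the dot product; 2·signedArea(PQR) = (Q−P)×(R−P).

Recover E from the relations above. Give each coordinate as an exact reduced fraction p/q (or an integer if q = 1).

E = (751/87, -515/87)

1. E_x = 751/87  [EB · DG = 142/3 ∩ 2·signedArea(EDB) = -24010/261]
2. E_y = -515/87  [EB · DG = 142/3 ∩ 2·signedArea(EDB) = -24010/261]
   → E = (751/87, -515/87)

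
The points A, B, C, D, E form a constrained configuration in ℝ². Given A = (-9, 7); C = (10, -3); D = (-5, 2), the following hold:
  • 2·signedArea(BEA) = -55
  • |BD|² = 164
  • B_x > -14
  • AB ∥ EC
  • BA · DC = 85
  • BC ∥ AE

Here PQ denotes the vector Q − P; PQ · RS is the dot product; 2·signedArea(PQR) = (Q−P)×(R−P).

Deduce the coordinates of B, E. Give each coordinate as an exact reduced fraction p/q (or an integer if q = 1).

B = (-13, 12)
E = (14, -8)

1. B_x = -13  [line -15·x + 5·y + -255 = 0 ∩ |BD|² = 164]
2. B_y = 12  [line -15·x + 5·y + -255 = 0 ∩ |BD|² = 164]
   → B = (-13, 12)
3. E_x = 14  [2·signedArea(BEA) = -55 ∩ BC ∥ AE]
4. E_y = -8  [2·signedArea(BEA) = -55 ∩ BC ∥ AE]
   → E = (14, -8)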